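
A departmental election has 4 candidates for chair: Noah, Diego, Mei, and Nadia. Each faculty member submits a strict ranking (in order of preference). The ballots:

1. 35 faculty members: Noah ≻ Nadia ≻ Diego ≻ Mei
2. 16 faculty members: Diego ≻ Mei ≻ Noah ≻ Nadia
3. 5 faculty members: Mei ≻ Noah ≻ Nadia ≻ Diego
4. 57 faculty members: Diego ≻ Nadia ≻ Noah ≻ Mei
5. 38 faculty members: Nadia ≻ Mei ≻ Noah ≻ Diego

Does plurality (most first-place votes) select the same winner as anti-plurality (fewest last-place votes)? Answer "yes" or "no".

no

Plurality — first-place votes: Noah 35, Diego 73, Mei 5, Nadia 38. Winner: Diego.
Anti-plurality — last-place votes: Noah 0, Diego 43, Mei 92, Nadia 16. Winner: Noah.
The two methods disagree.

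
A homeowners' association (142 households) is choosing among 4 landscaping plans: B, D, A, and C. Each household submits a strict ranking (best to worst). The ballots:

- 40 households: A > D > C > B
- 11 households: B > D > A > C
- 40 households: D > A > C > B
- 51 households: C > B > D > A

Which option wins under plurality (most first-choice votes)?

First-place votes: B 11, D 40, A 40, C 51.
C has the most first-place votes.

C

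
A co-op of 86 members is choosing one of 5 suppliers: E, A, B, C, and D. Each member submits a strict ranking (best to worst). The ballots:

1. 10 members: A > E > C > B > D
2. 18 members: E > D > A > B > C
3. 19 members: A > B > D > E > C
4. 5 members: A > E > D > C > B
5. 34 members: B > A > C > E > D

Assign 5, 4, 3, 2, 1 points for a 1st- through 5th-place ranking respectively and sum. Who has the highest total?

A

E: 10·4 + 18·5 + 19·2 + 5·4 + 34·2 = 256
A: 10·5 + 18·3 + 19·5 + 5·5 + 34·4 = 360
B: 10·2 + 18·2 + 19·4 + 5·1 + 34·5 = 307
C: 10·3 + 18·1 + 19·1 + 5·2 + 34·3 = 179
D: 10·1 + 18·4 + 19·3 + 5·3 + 34·1 = 188
A has the highest Borda score (360).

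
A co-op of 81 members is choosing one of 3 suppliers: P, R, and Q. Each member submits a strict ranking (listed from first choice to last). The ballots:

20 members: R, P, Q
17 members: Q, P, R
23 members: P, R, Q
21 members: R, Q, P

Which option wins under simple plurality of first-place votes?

R

First-place votes: P 23, R 41, Q 17.
R has the most first-place votes.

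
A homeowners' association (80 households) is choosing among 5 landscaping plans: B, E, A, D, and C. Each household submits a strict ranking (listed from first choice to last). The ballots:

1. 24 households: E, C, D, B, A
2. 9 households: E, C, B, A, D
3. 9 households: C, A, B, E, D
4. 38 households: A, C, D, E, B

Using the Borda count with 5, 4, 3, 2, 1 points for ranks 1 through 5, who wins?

B: 24·2 + 9·3 + 9·3 + 38·1 = 140
E: 24·5 + 9·5 + 9·2 + 38·2 = 259
A: 24·1 + 9·2 + 9·4 + 38·5 = 268
D: 24·3 + 9·1 + 9·1 + 38·3 = 204
C: 24·4 + 9·4 + 9·5 + 38·4 = 329
C has the highest Borda score (329).

C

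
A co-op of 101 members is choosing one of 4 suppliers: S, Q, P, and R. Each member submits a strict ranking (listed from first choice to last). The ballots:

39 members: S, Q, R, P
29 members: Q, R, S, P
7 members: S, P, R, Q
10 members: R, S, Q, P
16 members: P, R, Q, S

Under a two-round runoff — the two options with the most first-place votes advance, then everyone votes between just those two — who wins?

S

Round 1 first-place votes: S 46, Q 29, P 16, R 10.
S and Q advance.
Runoff: S is preferred to Q by 56 voters; Q by 45.
S wins the runoff.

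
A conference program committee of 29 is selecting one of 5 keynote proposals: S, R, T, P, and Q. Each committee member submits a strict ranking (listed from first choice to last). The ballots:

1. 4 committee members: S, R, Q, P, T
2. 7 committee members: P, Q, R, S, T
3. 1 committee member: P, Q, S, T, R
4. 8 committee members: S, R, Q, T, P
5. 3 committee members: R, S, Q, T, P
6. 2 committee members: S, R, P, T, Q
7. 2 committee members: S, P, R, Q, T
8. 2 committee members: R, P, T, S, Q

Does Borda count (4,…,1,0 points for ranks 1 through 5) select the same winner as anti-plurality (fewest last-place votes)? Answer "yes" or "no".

yes

Borda — scores: S 84, R 80, T 18, P 52, Q 56. Winner: S.
Anti-plurality — last-place votes: S 0, R 1, T 13, P 11, Q 4. Winner: S.
The two methods agree.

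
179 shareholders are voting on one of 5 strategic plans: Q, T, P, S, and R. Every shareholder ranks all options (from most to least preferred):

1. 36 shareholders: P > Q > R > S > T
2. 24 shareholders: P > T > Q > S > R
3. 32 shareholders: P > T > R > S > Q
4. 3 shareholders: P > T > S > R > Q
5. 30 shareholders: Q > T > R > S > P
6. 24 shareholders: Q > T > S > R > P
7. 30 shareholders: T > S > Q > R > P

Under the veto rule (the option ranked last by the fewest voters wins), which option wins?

S

Last-place votes: Q 35, T 36, P 84, S 0, R 24.
S is ranked last by the fewest voters, so S wins.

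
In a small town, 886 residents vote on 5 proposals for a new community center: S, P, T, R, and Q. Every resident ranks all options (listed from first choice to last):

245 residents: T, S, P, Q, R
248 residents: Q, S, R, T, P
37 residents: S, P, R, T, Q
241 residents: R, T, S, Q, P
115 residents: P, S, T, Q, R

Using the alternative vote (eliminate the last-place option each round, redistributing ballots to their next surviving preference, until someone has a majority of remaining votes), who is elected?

Round 1: S 37, P 115, T 245, R 241, Q 248. Eliminate S.
Round 2: P 152, T 245, R 241, Q 248. Eliminate P.
Round 3: T 360, R 278, Q 248. Eliminate Q.
Round 4: T 360, R 526. R has a majority.

R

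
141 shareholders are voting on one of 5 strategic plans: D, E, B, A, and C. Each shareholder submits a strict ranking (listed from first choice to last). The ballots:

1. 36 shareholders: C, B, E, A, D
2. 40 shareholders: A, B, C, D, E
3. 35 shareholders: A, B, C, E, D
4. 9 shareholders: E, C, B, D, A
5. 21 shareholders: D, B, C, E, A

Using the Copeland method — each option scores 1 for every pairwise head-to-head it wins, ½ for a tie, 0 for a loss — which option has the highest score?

D: loses to E, B, A, and C → score 0.
E: beats D; loses to B, A, and C → score 1.
B: beats D, E, and C; loses to A → score 3.
A: beats D, E, B, and C → score 4.
C: beats D and E; loses to B and A → score 2.
A has the best pairwise record.

A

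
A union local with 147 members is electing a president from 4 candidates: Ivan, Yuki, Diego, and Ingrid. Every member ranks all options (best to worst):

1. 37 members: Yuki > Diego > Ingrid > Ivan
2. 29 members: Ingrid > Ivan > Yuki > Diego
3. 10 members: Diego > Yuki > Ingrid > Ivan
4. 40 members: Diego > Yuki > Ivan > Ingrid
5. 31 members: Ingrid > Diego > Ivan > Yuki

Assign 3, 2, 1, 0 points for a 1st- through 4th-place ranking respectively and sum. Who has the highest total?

Diego

Ivan: 37·0 + 29·2 + 10·0 + 40·1 + 31·1 = 129
Yuki: 37·3 + 29·1 + 10·2 + 40·2 + 31·0 = 240
Diego: 37·2 + 29·0 + 10·3 + 40·3 + 31·2 = 286
Ingrid: 37·1 + 29·3 + 10·1 + 40·0 + 31·3 = 227
Diego has the highest Borda score (286).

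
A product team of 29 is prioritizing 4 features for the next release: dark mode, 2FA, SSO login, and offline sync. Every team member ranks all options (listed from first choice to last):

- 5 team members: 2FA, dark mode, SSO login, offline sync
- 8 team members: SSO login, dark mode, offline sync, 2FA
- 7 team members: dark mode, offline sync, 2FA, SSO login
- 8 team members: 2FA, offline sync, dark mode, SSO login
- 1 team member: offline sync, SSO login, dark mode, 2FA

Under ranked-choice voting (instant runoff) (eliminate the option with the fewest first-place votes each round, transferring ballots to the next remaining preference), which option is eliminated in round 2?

Round 1: dark mode 7, 2FA 13, SSO login 8, offline sync 1. Eliminate offline sync.
Round 2: dark mode 7, 2FA 13, SSO login 9. Eliminate dark mode.

dark mode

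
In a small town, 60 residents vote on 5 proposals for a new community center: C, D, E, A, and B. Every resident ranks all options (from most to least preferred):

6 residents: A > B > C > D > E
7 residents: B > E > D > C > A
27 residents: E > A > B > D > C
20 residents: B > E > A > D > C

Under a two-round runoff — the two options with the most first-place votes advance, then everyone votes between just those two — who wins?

Round 1 first-place votes: C 0, D 0, E 27, A 6, B 27.
E and B advance.
Runoff: E is preferred to B by 27 voters; B by 33.
B wins the runoff.

B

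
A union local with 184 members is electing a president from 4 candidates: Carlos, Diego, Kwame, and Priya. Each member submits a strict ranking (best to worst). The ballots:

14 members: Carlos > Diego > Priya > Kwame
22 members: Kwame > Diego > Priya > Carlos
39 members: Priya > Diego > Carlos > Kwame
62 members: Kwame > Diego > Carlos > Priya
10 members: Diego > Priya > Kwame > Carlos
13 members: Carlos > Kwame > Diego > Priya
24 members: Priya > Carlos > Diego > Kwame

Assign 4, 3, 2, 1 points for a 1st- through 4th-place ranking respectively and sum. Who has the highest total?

Diego

Carlos: 14·4 + 22·1 + 39·2 + 62·2 + 10·1 + 13·4 + 24·3 = 414
Diego: 14·3 + 22·3 + 39·3 + 62·3 + 10·4 + 13·2 + 24·2 = 525
Kwame: 14·1 + 22·4 + 39·1 + 62·4 + 10·2 + 13·3 + 24·1 = 472
Priya: 14·2 + 22·2 + 39·4 + 62·1 + 10·3 + 13·1 + 24·4 = 429
Diego has the highest Borda score (525).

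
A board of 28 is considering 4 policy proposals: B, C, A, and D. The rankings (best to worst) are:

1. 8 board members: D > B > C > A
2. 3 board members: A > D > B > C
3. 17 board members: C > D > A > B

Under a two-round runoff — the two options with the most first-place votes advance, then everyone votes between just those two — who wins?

Round 1 first-place votes: B 0, C 17, A 3, D 8.
C and D advance.
Runoff: C is preferred to D by 17 voters; D by 11.
C wins the runoff.

C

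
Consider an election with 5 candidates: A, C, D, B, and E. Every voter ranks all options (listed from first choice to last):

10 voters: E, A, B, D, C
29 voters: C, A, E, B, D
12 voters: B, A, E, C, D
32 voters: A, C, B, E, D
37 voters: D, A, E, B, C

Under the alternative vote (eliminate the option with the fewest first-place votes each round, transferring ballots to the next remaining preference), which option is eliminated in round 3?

Round 1: A 32, C 29, D 37, B 12, E 10. Eliminate E.
Round 2: A 42, C 29, D 37, B 12. Eliminate B.
Round 3: A 54, C 29, D 37. Eliminate C.

C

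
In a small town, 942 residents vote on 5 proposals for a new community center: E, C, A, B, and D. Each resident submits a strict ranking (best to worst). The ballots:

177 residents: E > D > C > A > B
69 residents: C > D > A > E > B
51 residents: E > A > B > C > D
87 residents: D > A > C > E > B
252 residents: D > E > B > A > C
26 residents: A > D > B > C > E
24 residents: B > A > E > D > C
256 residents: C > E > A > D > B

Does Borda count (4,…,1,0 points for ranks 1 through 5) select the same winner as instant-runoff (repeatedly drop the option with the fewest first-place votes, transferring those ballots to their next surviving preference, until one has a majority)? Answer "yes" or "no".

Borda — scores: E 2640, C 1905, A 1669, B 754, D 2452. Winner: E.
Instant-runoff — R1 E 228, C 325, A 26, B 24, D 339 (B out); R2 E 228, C 325, A 50, D 339 (A out); R3 E 252, C 325, D 365 (E out); R4 C 376, D 566 (D winner). Winner: D.
The two methods disagree.

no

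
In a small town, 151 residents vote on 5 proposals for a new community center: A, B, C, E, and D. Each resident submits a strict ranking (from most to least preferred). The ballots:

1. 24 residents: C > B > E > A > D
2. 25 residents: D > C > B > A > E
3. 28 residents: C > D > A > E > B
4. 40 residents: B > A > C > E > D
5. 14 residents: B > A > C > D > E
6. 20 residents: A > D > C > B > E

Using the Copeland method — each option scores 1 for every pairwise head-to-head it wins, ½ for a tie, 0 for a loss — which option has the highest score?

C

A: beats E and D; loses to B and C → score 2.
B: beats A, E, and D; loses to C → score 3.
C: beats A, B, E, and D → score 4.
E: loses to A, B, C, and D → score 0.
D: beats E; loses to A, B, and C → score 1.
C has the best pairwise record.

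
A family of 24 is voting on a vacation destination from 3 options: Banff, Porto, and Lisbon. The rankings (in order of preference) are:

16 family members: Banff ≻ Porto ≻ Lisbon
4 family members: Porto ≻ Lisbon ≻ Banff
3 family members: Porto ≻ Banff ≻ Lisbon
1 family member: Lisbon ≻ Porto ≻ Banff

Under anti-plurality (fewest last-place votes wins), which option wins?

Porto

Last-place votes: Banff 5, Porto 0, Lisbon 19.
Porto is ranked last by the fewest voters, so Porto wins.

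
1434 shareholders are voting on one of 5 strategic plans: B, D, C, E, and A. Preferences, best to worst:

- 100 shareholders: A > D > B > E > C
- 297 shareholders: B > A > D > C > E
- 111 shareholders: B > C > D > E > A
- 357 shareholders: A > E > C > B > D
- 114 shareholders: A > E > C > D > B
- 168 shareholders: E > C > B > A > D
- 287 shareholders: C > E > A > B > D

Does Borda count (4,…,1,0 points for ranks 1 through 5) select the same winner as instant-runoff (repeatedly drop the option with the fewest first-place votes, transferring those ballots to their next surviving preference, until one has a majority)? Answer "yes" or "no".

yes

Borda — scores: B 2812, D 1230, C 3224, E 3157, A 3917. Winner: A.
Instant-runoff — R1 B 408, D 0, C 287, E 168, A 571 (D out); R2 B 408, C 287, E 168, A 571 (E out); R3 B 408, C 455, A 571 (B out); R4 C 566, A 868 (A winner). Winner: A.
The two methods agree.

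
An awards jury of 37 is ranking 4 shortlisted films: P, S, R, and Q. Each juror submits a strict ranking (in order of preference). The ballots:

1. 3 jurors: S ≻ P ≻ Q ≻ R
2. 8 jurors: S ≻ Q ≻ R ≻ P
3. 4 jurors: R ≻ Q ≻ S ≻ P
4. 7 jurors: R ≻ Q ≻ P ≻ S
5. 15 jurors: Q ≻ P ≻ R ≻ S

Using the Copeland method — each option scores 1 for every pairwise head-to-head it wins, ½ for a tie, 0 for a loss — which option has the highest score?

Q

P: beats S; loses to R and Q → score 1.
S: loses to P, R, and Q → score 0.
R: beats P and S; loses to Q → score 2.
Q: beats P, S, and R → score 3.
Q has the best pairwise record.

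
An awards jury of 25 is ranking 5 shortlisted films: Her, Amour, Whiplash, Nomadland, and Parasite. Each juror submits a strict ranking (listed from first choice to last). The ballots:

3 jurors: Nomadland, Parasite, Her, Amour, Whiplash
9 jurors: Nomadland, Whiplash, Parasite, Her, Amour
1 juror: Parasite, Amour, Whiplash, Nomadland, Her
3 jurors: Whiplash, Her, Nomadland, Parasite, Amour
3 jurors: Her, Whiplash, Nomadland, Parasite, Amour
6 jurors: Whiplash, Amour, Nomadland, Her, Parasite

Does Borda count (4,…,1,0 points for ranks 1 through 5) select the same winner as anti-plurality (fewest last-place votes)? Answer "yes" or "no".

Borda — scores: Her 42, Amour 24, Whiplash 74, Nomadland 73, Parasite 37. Winner: Whiplash.
Anti-plurality — last-place votes: Her 1, Amour 15, Whiplash 3, Nomadland 0, Parasite 6. Winner: Nomadland.
The two methods disagree.

no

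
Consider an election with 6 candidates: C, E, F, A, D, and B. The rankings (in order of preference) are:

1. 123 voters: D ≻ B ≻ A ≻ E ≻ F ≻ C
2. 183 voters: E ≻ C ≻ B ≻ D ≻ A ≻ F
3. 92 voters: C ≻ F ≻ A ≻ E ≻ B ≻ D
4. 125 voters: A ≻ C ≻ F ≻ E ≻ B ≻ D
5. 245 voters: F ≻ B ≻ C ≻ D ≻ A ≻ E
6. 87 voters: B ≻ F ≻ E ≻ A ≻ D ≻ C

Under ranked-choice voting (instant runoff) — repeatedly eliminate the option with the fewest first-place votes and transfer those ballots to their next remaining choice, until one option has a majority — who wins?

A

Round 1: C 92, E 183, F 245, A 125, D 123, B 87. Eliminate B.
Round 2: C 92, E 183, F 332, A 125, D 123. Eliminate C.
Round 3: E 183, F 424, A 125, D 123. Eliminate D.
Round 4: E 183, F 424, A 248. Eliminate E.
Round 5: F 424, A 431. A has a majority.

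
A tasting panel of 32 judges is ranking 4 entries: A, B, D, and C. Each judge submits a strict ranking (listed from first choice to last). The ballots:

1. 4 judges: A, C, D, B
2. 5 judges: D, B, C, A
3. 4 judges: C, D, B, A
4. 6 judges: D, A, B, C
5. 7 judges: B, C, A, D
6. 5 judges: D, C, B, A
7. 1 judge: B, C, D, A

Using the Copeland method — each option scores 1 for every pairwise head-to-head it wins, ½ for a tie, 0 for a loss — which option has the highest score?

D

A: loses to B, D, and C → score 0.
B: beats A and C; loses to D → score 2.
D: beats A and B; ties C → score 2.5.
C: beats A; ties D; loses to B → score 1.5.
D has the best pairwise record.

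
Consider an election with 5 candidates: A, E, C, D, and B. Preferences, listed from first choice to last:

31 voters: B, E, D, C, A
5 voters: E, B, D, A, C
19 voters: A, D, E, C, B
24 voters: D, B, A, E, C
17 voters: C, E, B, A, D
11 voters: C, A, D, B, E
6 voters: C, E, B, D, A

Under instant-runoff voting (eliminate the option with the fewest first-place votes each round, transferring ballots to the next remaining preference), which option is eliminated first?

E

Round 1: A 19, E 5, C 34, D 24, B 31. Eliminate E.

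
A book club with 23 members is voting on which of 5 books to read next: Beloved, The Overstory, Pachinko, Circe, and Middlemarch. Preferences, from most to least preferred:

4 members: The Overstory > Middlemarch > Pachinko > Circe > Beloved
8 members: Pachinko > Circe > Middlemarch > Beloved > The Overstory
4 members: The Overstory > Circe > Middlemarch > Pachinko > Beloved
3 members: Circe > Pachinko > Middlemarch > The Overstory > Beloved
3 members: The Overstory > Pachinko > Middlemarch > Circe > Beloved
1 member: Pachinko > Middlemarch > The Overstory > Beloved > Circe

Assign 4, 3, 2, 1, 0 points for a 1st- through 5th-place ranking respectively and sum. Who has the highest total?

Pachinko

Beloved: 4·0 + 8·1 + 4·0 + 3·0 + 3·0 + 1·1 = 9
The Overstory: 4·4 + 8·0 + 4·4 + 3·1 + 3·4 + 1·2 = 49
Pachinko: 4·2 + 8·4 + 4·1 + 3·3 + 3·3 + 1·4 = 66
Circe: 4·1 + 8·3 + 4·3 + 3·4 + 3·1 + 1·0 = 55
Middlemarch: 4·3 + 8·2 + 4·2 + 3·2 + 3·2 + 1·3 = 51
Pachinko has the highest Borda score (66).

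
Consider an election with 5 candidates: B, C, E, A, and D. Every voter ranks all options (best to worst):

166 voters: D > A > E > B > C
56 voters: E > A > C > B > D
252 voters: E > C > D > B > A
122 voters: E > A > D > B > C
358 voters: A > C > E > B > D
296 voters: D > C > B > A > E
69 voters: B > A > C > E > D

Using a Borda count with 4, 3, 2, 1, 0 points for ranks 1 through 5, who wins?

B: 166·1 + 56·1 + 252·1 + 122·1 + 358·1 + 296·2 + 69·4 = 1822
C: 166·0 + 56·2 + 252·3 + 122·0 + 358·3 + 296·3 + 69·2 = 2968
E: 166·2 + 56·4 + 252·4 + 122·4 + 358·2 + 296·0 + 69·1 = 2837
A: 166·3 + 56·3 + 252·0 + 122·3 + 358·4 + 296·1 + 69·3 = 2967
D: 166·4 + 56·0 + 252·2 + 122·2 + 358·0 + 296·4 + 69·0 = 2596
C has the highest Borda score (2968).

C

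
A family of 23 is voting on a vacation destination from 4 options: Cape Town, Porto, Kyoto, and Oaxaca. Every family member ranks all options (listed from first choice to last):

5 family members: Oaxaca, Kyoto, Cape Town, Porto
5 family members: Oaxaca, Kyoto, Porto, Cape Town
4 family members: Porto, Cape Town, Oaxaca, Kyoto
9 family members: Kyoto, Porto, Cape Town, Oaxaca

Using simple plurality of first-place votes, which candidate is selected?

Oaxaca

First-place votes: Cape Town 0, Porto 4, Kyoto 9, Oaxaca 10.
Oaxaca has the most first-place votes.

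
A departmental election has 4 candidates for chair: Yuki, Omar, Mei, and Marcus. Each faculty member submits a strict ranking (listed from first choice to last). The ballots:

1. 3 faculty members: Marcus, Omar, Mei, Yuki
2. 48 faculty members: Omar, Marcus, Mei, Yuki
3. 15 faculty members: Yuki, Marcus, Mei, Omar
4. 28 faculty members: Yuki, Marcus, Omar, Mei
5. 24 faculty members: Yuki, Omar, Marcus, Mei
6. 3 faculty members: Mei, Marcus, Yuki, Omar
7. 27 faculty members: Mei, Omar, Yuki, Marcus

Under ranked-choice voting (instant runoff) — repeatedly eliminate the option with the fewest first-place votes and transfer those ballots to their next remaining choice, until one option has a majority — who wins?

Round 1: Yuki 67, Omar 48, Mei 30, Marcus 3. Eliminate Marcus.
Round 2: Yuki 67, Omar 51, Mei 30. Eliminate Mei.
Round 3: Yuki 70, Omar 78. Omar has a majority.

Omar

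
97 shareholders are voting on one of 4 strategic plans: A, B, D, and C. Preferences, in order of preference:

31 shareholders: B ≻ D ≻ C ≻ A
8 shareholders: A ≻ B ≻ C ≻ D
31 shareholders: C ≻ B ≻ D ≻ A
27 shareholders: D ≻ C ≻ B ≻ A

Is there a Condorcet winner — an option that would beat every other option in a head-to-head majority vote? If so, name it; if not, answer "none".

Checking pairwise contests:
B beats A 89–8.
C beats B 58–39.
B beats D 70–27.
D beats C 58–39.
Every option loses at least one head-to-head, so there is no Condorcet winner.

none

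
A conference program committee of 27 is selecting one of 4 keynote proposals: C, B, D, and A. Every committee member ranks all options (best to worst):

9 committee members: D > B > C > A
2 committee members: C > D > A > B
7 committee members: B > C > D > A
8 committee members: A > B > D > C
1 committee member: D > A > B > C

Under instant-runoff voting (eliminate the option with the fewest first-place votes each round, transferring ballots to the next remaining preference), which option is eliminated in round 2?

B

Round 1: C 2, B 7, D 10, A 8. Eliminate C.
Round 2: B 7, D 12, A 8. Eliminate B.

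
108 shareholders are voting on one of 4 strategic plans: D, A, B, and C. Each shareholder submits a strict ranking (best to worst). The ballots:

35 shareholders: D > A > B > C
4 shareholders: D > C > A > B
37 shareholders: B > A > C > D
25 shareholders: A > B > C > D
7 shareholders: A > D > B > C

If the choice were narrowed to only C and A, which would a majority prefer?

Voters preferring C to A: 4; preferring A to C: 104.
A wins the head-to-head.

A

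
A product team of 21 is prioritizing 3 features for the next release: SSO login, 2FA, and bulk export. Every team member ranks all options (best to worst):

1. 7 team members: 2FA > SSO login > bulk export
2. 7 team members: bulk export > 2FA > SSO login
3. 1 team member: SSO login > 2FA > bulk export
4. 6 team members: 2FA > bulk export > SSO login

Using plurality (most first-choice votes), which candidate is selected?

2FA

First-place votes: SSO login 1, 2FA 13, bulk export 7.
2FA has the most first-place votes.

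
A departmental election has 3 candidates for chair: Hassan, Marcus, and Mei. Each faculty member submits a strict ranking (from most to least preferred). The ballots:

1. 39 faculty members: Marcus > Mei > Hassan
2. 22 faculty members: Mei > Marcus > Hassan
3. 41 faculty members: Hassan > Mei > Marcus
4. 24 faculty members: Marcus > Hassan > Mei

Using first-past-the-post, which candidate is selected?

Marcus

First-place votes: Hassan 41, Marcus 63, Mei 22.
Marcus has the most first-place votes.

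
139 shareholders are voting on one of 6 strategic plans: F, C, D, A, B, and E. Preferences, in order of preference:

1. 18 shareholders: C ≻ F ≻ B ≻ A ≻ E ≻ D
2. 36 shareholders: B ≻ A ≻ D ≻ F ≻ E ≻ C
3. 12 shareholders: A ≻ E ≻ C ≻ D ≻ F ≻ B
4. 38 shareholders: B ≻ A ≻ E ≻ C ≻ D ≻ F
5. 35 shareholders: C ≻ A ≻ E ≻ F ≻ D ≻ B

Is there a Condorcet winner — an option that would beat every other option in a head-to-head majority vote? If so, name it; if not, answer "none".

B vs F: 74–65 for B.
B vs C: 74–65 for B.
B vs D: 92–47 for B.
B vs A: 92–47 for B.
B vs E: 92–47 for B.
B beats every other option head-to-head.

B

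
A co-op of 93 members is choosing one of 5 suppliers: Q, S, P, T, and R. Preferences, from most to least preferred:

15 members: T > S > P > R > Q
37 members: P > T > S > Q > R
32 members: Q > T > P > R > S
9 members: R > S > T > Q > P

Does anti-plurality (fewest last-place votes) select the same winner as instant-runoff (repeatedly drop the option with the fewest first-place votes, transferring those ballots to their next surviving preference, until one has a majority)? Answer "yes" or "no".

Anti-plurality — last-place votes: Q 15, S 32, P 9, T 0, R 37. Winner: T.
Instant-runoff — R1 Q 32, S 0, P 37, T 15, R 9 (S out); R2 Q 32, P 37, T 15, R 9 (R out); R3 Q 32, P 37, T 24 (T out); R4 Q 41, P 52 (P winner). Winner: P.
The two methods disagree.

no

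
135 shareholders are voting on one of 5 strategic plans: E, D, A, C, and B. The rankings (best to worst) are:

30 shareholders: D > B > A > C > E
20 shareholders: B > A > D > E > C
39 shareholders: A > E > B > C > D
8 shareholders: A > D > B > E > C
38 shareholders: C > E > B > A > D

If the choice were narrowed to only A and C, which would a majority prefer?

A

Voters preferring A to C: 97; preferring C to A: 38.
A wins the head-to-head.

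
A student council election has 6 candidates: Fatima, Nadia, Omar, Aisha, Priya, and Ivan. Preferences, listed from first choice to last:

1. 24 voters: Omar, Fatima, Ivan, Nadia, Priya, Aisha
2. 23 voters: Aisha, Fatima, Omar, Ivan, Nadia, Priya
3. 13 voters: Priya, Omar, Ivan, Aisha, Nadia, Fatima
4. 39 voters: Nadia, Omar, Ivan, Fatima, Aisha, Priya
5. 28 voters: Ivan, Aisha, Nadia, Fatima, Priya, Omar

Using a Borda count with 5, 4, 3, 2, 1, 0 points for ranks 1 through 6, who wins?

Ivan

Fatima: 24·4 + 23·4 + 13·0 + 39·2 + 28·2 = 322
Nadia: 24·2 + 23·1 + 13·1 + 39·5 + 28·3 = 363
Omar: 24·5 + 23·3 + 13·4 + 39·4 + 28·0 = 397
Aisha: 24·0 + 23·5 + 13·2 + 39·1 + 28·4 = 292
Priya: 24·1 + 23·0 + 13·5 + 39·0 + 28·1 = 117
Ivan: 24·3 + 23·2 + 13·3 + 39·3 + 28·5 = 414
Ivan has the highest Borda score (414).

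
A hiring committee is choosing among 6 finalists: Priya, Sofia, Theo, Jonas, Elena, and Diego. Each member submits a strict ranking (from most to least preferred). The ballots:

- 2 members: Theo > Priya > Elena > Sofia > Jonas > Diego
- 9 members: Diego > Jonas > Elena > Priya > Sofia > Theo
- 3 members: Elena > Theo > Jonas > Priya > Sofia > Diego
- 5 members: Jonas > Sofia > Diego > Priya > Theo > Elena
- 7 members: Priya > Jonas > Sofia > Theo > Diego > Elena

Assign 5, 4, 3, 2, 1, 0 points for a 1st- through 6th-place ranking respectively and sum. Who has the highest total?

Priya: 2·4 + 9·2 + 3·2 + 5·2 + 7·5 = 77
Sofia: 2·2 + 9·1 + 3·1 + 5·4 + 7·3 = 57
Theo: 2·5 + 9·0 + 3·4 + 5·1 + 7·2 = 41
Jonas: 2·1 + 9·4 + 3·3 + 5·5 + 7·4 = 100
Elena: 2·3 + 9·3 + 3·5 + 5·0 + 7·0 = 48
Diego: 2·0 + 9·5 + 3·0 + 5·3 + 7·1 = 67
Jonas has the highest Borda score (100).

Jonas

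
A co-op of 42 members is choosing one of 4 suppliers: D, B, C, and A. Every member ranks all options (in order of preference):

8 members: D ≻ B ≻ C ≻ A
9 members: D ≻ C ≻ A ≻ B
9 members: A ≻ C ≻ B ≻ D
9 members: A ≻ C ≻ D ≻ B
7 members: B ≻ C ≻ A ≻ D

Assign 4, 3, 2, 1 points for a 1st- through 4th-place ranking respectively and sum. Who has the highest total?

D: 8·4 + 9·4 + 9·1 + 9·2 + 7·1 = 102
B: 8·3 + 9·1 + 9·2 + 9·1 + 7·4 = 88
C: 8·2 + 9·3 + 9·3 + 9·3 + 7·3 = 118
A: 8·1 + 9·2 + 9·4 + 9·4 + 7·2 = 112
C has the highest Borda score (118).

C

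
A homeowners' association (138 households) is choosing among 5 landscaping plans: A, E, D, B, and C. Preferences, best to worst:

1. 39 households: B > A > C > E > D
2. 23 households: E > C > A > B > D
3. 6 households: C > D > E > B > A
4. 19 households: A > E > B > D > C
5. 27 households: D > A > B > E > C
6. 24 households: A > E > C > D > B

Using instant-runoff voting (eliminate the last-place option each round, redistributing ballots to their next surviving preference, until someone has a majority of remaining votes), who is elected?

Round 1: A 43, E 23, D 27, B 39, C 6. Eliminate C.
Round 2: A 43, E 23, D 33, B 39. Eliminate E.
Round 3: A 66, D 33, B 39. Eliminate D.
Round 4: A 93, B 45. A has a majority.

A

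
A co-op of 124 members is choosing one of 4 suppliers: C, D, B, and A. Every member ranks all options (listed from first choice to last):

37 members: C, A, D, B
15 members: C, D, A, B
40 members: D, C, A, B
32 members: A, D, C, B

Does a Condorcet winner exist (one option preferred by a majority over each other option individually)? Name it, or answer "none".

Checking pairwise contests:
D beats C 72–52.
A beats D 69–55.
C beats B 124–0.
C beats A 92–32.
Every option loses at least one head-to-head, so there is no Condorcet winner.

none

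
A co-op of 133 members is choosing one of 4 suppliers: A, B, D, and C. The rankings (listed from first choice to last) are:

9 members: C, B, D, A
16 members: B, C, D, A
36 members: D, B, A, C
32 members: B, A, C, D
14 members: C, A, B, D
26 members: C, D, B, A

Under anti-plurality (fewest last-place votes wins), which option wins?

B

Last-place votes: A 51, B 0, D 46, C 36.
B is ranked last by the fewest voters, so B wins.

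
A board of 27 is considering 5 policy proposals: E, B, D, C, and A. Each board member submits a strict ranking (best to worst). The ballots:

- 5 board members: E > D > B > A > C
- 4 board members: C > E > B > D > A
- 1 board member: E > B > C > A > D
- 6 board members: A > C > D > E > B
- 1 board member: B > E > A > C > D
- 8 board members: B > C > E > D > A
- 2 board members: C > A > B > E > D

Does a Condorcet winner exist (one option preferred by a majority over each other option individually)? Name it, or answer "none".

none

Checking pairwise contests:
C beats E 20–7.
E beats B 16–11.
E beats D 21–6.
B beats C 15–12.
E beats A 19–8.
Every option loses at least one head-to-head, so there is no Condorcet winner.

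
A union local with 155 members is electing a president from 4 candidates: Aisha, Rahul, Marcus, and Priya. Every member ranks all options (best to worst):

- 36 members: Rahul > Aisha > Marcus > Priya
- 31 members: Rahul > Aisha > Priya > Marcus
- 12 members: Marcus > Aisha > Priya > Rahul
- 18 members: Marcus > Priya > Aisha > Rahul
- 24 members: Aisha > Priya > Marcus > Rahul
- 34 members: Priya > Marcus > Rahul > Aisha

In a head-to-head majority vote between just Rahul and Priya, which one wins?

Priya

Voters preferring Rahul to Priya: 67; preferring Priya to Rahul: 88.
Priya wins the head-to-head.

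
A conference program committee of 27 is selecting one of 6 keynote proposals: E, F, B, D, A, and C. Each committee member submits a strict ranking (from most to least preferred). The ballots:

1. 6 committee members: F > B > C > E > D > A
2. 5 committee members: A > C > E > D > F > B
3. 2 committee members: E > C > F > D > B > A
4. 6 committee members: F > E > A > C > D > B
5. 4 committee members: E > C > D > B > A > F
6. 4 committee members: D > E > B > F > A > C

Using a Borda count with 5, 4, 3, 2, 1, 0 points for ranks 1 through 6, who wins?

E: 6·2 + 5·3 + 2·5 + 6·4 + 4·5 + 4·4 = 97
F: 6·5 + 5·1 + 2·3 + 6·5 + 4·0 + 4·2 = 79
B: 6·4 + 5·0 + 2·1 + 6·0 + 4·2 + 4·3 = 46
D: 6·1 + 5·2 + 2·2 + 6·1 + 4·3 + 4·5 = 58
A: 6·0 + 5·5 + 2·0 + 6·3 + 4·1 + 4·1 = 51
C: 6·3 + 5·4 + 2·4 + 6·2 + 4·4 + 4·0 = 74
E has the highest Borda score (97).

E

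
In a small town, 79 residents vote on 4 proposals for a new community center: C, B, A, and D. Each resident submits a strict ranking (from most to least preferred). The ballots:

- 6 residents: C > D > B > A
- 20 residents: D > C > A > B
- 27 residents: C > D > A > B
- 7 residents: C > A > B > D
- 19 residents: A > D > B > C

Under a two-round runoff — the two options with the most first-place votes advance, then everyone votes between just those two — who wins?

Round 1 first-place votes: C 40, B 0, A 19, D 20.
C and D advance.
Runoff: C is preferred to D by 40 voters; D by 39.
C wins the runoff.

C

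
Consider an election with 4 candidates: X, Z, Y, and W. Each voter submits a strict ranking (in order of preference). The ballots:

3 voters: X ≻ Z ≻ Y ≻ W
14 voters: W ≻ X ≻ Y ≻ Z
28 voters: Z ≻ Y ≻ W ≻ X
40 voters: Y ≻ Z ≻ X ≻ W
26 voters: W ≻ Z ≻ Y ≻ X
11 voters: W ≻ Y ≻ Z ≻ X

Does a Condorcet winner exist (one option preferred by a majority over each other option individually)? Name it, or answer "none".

Y

Y vs X: 105–17 for Y.
Y vs Z: 65–57 for Y.
Y vs W: 71–51 for Y.
Y beats every other option head-to-head.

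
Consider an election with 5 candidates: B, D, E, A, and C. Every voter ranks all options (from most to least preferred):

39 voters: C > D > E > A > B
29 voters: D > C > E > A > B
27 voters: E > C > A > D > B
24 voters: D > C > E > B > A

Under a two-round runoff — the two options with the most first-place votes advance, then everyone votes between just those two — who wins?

C

Round 1 first-place votes: B 0, D 53, E 27, A 0, C 39.
D and C advance.
Runoff: D is preferred to C by 53 voters; C by 66.
C wins the runoff.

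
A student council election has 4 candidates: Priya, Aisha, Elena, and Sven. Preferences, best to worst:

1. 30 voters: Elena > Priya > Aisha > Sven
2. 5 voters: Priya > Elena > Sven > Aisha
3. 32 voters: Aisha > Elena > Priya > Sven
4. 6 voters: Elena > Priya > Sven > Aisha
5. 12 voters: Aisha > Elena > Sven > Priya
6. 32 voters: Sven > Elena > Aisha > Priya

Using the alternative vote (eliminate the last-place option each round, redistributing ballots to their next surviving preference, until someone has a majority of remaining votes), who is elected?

Round 1: Priya 5, Aisha 44, Elena 36, Sven 32. Eliminate Priya.
Round 2: Aisha 44, Elena 41, Sven 32. Eliminate Sven.
Round 3: Aisha 44, Elena 73. Elena has a majority.

Elena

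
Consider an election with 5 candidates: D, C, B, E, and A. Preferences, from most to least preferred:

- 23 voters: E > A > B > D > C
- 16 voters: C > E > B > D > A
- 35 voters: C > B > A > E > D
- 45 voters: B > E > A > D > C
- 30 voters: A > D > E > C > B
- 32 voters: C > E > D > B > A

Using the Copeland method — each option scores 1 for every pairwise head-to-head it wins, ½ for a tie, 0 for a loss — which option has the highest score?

D: beats C; loses to B, E, and A → score 1.
C: beats B; loses to D, E, and A → score 1.
B: beats D and A; loses to C and E → score 2.
E: beats D, C, B, and A → score 4.
A: beats D and C; loses to B and E → score 2.
E has the best pairwise record.

E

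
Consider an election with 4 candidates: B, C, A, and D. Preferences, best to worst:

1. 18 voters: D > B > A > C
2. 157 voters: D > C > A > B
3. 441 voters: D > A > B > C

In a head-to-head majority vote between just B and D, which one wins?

D

Voters preferring B to D: 0; preferring D to B: 616.
D wins the head-to-head.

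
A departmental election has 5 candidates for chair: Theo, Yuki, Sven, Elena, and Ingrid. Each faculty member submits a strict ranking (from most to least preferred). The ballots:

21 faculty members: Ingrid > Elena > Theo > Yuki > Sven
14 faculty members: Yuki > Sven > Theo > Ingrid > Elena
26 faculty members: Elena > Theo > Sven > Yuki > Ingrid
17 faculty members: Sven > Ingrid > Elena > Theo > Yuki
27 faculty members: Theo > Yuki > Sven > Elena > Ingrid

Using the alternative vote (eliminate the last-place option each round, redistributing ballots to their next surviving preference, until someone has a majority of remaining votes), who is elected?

Sven

Round 1: Theo 27, Yuki 14, Sven 17, Elena 26, Ingrid 21. Eliminate Yuki.
Round 2: Theo 27, Sven 31, Elena 26, Ingrid 21. Eliminate Ingrid.
Round 3: Theo 27, Sven 31, Elena 47. Eliminate Theo.
Round 4: Sven 58, Elena 47. Sven has a majority.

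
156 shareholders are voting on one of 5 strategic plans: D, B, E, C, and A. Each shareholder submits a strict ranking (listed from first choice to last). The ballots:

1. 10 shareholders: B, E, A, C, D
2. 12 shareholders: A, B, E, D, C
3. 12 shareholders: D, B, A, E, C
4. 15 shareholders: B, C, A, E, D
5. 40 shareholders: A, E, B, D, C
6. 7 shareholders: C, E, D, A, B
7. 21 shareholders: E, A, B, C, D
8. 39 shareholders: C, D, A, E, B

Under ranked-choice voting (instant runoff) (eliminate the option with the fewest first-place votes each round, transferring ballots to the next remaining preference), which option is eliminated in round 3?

Round 1: D 12, B 25, E 21, C 46, A 52. Eliminate D.
Round 2: B 37, E 21, C 46, A 52. Eliminate E.
Round 3: B 37, C 46, A 73. Eliminate B.

B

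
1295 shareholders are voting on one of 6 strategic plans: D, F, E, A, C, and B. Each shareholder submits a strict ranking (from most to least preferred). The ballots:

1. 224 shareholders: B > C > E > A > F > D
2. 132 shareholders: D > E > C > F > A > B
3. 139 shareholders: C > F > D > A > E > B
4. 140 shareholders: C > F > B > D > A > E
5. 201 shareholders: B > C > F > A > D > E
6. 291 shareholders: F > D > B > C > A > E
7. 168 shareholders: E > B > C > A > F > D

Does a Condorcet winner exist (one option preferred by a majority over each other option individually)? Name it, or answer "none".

Checking pairwise contests:
F beats D 1163–132.
C beats F 1004–291.
D beats E 903–392.
D beats A 702–593.
B beats C 884–411.
F beats B 702–593.
Every option loses at least one head-to-head, so there is no Condorcet winner.

none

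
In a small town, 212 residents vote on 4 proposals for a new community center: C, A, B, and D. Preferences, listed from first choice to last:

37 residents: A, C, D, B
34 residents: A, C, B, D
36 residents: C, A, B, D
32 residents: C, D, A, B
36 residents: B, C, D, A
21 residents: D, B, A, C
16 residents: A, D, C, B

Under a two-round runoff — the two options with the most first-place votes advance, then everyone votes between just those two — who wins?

Round 1 first-place votes: C 68, A 87, B 36, D 21.
A and C advance.
Runoff: A is preferred to C by 108 voters; C by 104.
A wins the runoff.

A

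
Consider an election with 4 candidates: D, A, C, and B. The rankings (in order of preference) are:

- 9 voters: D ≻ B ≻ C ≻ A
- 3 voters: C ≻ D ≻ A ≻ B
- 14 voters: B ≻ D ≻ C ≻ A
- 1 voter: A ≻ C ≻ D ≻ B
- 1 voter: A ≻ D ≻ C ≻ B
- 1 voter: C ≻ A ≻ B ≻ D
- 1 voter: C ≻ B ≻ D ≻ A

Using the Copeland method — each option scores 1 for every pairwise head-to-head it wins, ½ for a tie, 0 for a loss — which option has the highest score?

D: beats A and C; loses to B → score 2.
A: loses to D, C, and B → score 0.
C: beats A; loses to D and B → score 1.
B: beats D, A, and C → score 3.
B has the best pairwise record.

B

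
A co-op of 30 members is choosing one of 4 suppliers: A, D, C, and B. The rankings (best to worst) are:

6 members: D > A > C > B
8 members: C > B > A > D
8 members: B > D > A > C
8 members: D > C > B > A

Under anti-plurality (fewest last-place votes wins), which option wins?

Last-place votes: A 8, D 8, C 8, B 6.
B is ranked last by the fewest voters, so B wins.

B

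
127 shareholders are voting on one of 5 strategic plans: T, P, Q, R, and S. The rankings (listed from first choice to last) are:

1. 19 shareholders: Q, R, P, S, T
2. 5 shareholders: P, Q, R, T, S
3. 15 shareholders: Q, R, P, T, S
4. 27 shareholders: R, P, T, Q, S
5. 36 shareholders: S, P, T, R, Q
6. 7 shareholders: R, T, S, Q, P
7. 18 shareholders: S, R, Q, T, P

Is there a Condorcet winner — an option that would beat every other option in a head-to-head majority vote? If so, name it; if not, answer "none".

R vs T: 91–36 for R.
R vs P: 86–41 for R.
R vs Q: 88–39 for R.
R vs S: 73–54 for R.
R beats every other option head-to-head.

R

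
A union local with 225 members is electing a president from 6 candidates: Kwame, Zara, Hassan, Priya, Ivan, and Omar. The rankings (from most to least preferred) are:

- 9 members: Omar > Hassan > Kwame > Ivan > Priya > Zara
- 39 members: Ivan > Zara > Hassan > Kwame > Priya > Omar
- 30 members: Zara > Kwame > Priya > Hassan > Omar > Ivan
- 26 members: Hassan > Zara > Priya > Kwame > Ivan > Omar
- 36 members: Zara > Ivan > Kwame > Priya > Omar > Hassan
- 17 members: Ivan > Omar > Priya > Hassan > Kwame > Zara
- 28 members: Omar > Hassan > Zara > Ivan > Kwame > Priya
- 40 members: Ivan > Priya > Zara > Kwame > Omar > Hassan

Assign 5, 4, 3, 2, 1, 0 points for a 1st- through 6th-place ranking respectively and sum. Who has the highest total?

Kwame: 9·3 + 39·2 + 30·4 + 26·2 + 36·3 + 17·1 + 28·1 + 40·2 = 510
Zara: 9·0 + 39·4 + 30·5 + 26·4 + 36·5 + 17·0 + 28·3 + 40·3 = 794
Hassan: 9·4 + 39·3 + 30·2 + 26·5 + 36·0 + 17·2 + 28·4 + 40·0 = 489
Priya: 9·1 + 39·1 + 30·3 + 26·3 + 36·2 + 17·3 + 28·0 + 40·4 = 499
Ivan: 9·2 + 39·5 + 30·0 + 26·1 + 36·4 + 17·5 + 28·2 + 40·5 = 724
Omar: 9·5 + 39·0 + 30·1 + 26·0 + 36·1 + 17·4 + 28·5 + 40·1 = 359
Zara has the highest Borda score (794).

Zara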